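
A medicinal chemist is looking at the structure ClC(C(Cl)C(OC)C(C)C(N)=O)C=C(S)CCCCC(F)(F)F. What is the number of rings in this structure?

0

In SMILES, each pair of matching ring-closure digits denotes one ring-closing bond; the number of such bonds equals the number of independent rings.
Ring-closure bonds here: 0.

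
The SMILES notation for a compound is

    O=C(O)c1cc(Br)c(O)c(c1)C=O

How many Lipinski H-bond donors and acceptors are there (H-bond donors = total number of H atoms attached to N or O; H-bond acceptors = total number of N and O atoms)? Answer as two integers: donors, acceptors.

Donors: find every N or O and count the H atoms it carries.
  atom 1 (O): bond orders sum to 2 → 0 H
  atom 3 (O): bond orders sum to 1 → 1 H
  atom 9 (O): bond orders sum to 1 → 1 H
  atom 13 (O): bond orders sum to 2 → 0 H
Lipinski HBD = 2.
Acceptors: N atoms = 0, O atoms = 4 → HBA = 4.

2, 4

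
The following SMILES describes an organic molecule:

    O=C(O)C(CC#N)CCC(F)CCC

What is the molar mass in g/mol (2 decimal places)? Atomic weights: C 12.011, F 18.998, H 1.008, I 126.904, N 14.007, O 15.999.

201.24 g/mol

First, the molecular formula is C10H16FNO2 (counting implicit H from valence).
  C: 10 × 12.011 = 120.110
  F: 1 × 18.998 = 18.998
  H: 16 × 1.008 = 16.128
  N: 1 × 14.007 = 14.007
  O: 2 × 15.999 = 31.998
Sum: 10×12.011 + 1×18.998 + 16×1.008 + 1×14.007 + 2×15.999 = 201.241 → 201.24 g/mol.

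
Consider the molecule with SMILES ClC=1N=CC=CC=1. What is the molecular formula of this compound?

Walk through each heavy atom and fill implicit hydrogens from standard valence (C 4, N 3, O 2, S 2, halogen 1):
  atom 1: Cl (halogen, monovalent) → 0 H
  atom 2: C, bond orders sum to 4 (valence 4) → 0 H
  atom 3: N, bond orders sum to 3 (valence 3) → 0 H
  atom 4: C, bond orders sum to 3 (valence 4) → 1 H
  atom 5: C, bond orders sum to 3 (valence 4) → 1 H
  atom 6: C, bond orders sum to 3 (valence 4) → 1 H
  atom 7: C, bond orders sum to 3 (valence 4) → 1 H
Totals → C:5, H:4, Cl:1, N:1.
In Hill order: C5H4ClN.

C5H4ClN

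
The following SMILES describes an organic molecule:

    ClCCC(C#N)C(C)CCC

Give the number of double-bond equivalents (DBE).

Degree of unsaturation = (number of rings) + (number of π bonds).
Ring closures in the SMILES: 0.
π bonds: 1 triple bond (each 2 DoU) → 2 DoU from unsaturation.
Total DoU = 0 + 2 = 2.

2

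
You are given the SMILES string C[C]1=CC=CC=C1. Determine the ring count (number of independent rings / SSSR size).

1

In SMILES, each pair of matching ring-closure digits denotes one ring-closing bond; the number of such bonds equals the number of independent rings.
Ring-closure bonds here: 1.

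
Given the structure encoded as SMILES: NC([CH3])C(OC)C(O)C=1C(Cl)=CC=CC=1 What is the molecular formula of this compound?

Walk through each heavy atom and fill implicit hydrogens from standard valence (C 4, N 3, O 2, S 2, halogen 1):
  atom 1: N, bond orders sum to 1 (valence 3) → 2 H
  atom 2: C, bond orders sum to 3 (valence 4) → 1 H
  atom 3: C with explicit H count 3
  atom 4: C, bond orders sum to 3 (valence 4) → 1 H
  atom 5: O, bond orders sum to 2 (valence 2) → 0 H
  atom 6: C, bond orders sum to 1 (valence 4) → 3 H
  atom 7: C, bond orders sum to 3 (valence 4) → 1 H
  atom 8: O, bond orders sum to 1 (valence 2) → 1 H
  atom 9: C, bond orders sum to 4 (valence 4) → 0 H
  atom 10: C, bond orders sum to 4 (valence 4) → 0 H
  atom 11: Cl (halogen, monovalent) → 0 H
  atom 12: C, bond orders sum to 3 (valence 4) → 1 H
  atom 13: C, bond orders sum to 3 (valence 4) → 1 H
  atom 14: C, bond orders sum to 3 (valence 4) → 1 H
  atom 15: C, bond orders sum to 3 (valence 4) → 1 H
Totals → C:11, H:16, Cl:1, N:1, O:2.
In Hill order: C11H16ClNO2.

C11H16ClNO2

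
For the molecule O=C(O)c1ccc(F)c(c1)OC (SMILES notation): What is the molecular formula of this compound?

C8H7FO3

Walk through each heavy atom and fill implicit hydrogens from standard valence (C 4, N 3, O 2, S 2, halogen 1); for lowercase aromatic atoms, an aromatic c carries 1 H when it has two neighbours and 0 H with three, and aromatic n carries 0 H:
  atom 1: O, bond orders sum to 2 (valence 2) → 0 H
  atom 2: C, bond orders sum to 4 (valence 4) → 0 H
  atom 3: O, bond orders sum to 1 (valence 2) → 1 H
  atom 4: aromatic c, 3 neighbours → 0 H
  atom 5: aromatic c, 2 neighbours → 1 H
  atom 6: aromatic c, 2 neighbours → 1 H
  atom 7: aromatic c, 3 neighbours → 0 H
  atom 8: F (halogen, monovalent) → 0 H
  atom 9: aromatic c, 3 neighbours → 0 H
  atom 10: aromatic c, 2 neighbours → 1 H
  atom 11: O, bond orders sum to 2 (valence 2) → 0 H
  atom 12: C, bond orders sum to 1 (valence 4) → 3 H
Totals → C:8, H:7, F:1, O:3.
In Hill order: C8H7FO3.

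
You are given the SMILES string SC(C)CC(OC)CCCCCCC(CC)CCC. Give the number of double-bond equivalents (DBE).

Molecular formula: C17H36OS.
DoU = (2C + 2 + N − H − X) / 2, where X is the halogen count and O/S are ignored.
    = (2·17 + 2 + 0 − 36 − 0) / 2 = 0 / 2 = 0.

0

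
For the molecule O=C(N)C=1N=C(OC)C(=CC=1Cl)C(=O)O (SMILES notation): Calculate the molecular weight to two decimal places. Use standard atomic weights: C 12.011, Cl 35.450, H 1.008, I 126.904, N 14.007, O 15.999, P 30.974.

First, the molecular formula is C8H7ClN2O4 (counting implicit H from valence).
  C: 8 × 12.011 = 96.088
  Cl: 1 × 35.450 = 35.450
  H: 7 × 1.008 = 7.056
  N: 2 × 14.007 = 28.014
  O: 4 × 15.999 = 63.996
Sum: 8×12.011 + 1×35.450 + 7×1.008 + 2×14.007 + 4×15.999 = 230.604 → 230.60 g/mol.

230.60 g/mol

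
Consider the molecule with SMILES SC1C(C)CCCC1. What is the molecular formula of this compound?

Walk through each heavy atom and fill implicit hydrogens from standard valence (C 4, N 3, O 2, S 2, halogen 1):
  atom 1: S, bond orders sum to 1 (valence 2) → 1 H
  atom 2: C, bond orders sum to 3 (valence 4) → 1 H
  atom 3: C, bond orders sum to 3 (valence 4) → 1 H
  atom 4: C, bond orders sum to 1 (valence 4) → 3 H
  atom 5: C, bond orders sum to 2 (valence 4) → 2 H
  atom 6: C, bond orders sum to 2 (valence 4) → 2 H
  atom 7: C, bond orders sum to 2 (valence 4) → 2 H
  atom 8: C, bond orders sum to 2 (valence 4) → 2 H
Totals → C:7, H:14, S:1.

C7H14S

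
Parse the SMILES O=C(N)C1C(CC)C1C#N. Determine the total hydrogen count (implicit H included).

10

Walk through each heavy atom and fill implicit hydrogens from standard valence (C 4, N 3, O 2, S 2, halogen 1):
  atom 1: O, bond orders sum to 2 (valence 2) → 0 H
  atom 2: C, bond orders sum to 4 (valence 4) → 0 H
  atom 3: N, bond orders sum to 1 (valence 3) → 2 H
  atom 4: C, bond orders sum to 3 (valence 4) → 1 H
  atom 5: C, bond orders sum to 3 (valence 4) → 1 H
  atom 6: C, bond orders sum to 2 (valence 4) → 2 H
  atom 7: C, bond orders sum to 1 (valence 4) → 3 H
  atom 8: C, bond orders sum to 3 (valence 4) → 1 H
  atom 9: C, bond orders sum to 4 (valence 4) → 0 H
  atom 10: N, bond orders sum to 3 (valence 3) → 0 H
Total hydrogens: 10.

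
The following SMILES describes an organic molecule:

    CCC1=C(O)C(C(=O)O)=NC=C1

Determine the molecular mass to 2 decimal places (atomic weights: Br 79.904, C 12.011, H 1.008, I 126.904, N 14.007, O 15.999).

167.16 g/mol

First, the molecular formula is C8H9NO3 (counting implicit H from valence).
  C: 8 × 12.011 = 96.088
  H: 9 × 1.008 = 9.072
  N: 1 × 14.007 = 14.007
  O: 3 × 15.999 = 47.997
Sum: 8×12.011 + 9×1.008 + 1×14.007 + 3×15.999 = 167.164 → 167.16 g/mol.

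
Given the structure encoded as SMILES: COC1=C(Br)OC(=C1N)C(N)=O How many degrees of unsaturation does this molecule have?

Degree of unsaturation = (number of rings) + (number of π bonds).
Ring closures in the SMILES: 1.
π bonds: 3 double bonds (each 1 DoU) → 3 DoU from unsaturation.
Total DoU = 1 + 3 = 4.

4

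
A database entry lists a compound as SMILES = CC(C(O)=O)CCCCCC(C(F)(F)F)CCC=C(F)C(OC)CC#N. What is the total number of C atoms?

18

Count every carbon token in the SMILES (each C, including those in ring-closure positions and inside branches).
Carbon count: 18.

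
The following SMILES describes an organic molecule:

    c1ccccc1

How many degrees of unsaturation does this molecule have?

4

Molecular formula: C6H6.
DoU = (2C + 2 + N − H − X) / 2, where X is the halogen count and O/S are ignored.
    = (2·6 + 2 + 0 − 6 − 0) / 2 = 8 / 2 = 4.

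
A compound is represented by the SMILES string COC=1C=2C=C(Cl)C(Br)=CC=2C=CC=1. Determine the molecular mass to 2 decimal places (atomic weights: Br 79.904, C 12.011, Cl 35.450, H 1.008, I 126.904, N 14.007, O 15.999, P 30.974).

First, the molecular formula is C11H8BrClO (counting implicit H from valence).
  Br: 1 × 79.904 = 79.904
  C: 11 × 12.011 = 132.121
  Cl: 1 × 35.450 = 35.450
  H: 8 × 1.008 = 8.064
  O: 1 × 15.999 = 15.999
Sum: 1×79.904 + 11×12.011 + 1×35.450 + 8×1.008 + 1×15.999 = 271.538 → 271.54 g/mol.

271.54 g/mol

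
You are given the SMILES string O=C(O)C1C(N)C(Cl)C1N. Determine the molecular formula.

Walk through each heavy atom and fill implicit hydrogens from standard valence (C 4, N 3, O 2, S 2, halogen 1):
  atom 1: O, bond orders sum to 2 (valence 2) → 0 H
  atom 2: C, bond orders sum to 4 (valence 4) → 0 H
  atom 3: O, bond orders sum to 1 (valence 2) → 1 H
  atom 4: C, bond orders sum to 3 (valence 4) → 1 H
  atom 5: C, bond orders sum to 3 (valence 4) → 1 H
  atom 6: N, bond orders sum to 1 (valence 3) → 2 H
  atom 7: C, bond orders sum to 3 (valence 4) → 1 H
  atom 8: Cl (halogen, monovalent) → 0 H
  atom 9: C, bond orders sum to 3 (valence 4) → 1 H
  atom 10: N, bond orders sum to 1 (valence 3) → 2 H
Totals → C:5, H:9, Cl:1, N:2, O:2.
In Hill order: C5H9ClN2O2.

C5H9ClN2O2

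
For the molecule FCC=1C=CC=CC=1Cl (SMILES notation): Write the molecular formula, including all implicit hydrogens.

Walk through each heavy atom and fill implicit hydrogens from standard valence (C 4, N 3, O 2, S 2, halogen 1):
  atom 1: F (halogen, monovalent) → 0 H
  atom 2: C, bond orders sum to 2 (valence 4) → 2 H
  atom 3: C, bond orders sum to 4 (valence 4) → 0 H
  atom 4: C, bond orders sum to 3 (valence 4) → 1 H
  atom 5: C, bond orders sum to 3 (valence 4) → 1 H
  atom 6: C, bond orders sum to 3 (valence 4) → 1 H
  atom 7: C, bond orders sum to 3 (valence 4) → 1 H
  atom 8: C, bond orders sum to 4 (valence 4) → 0 H
  atom 9: Cl (halogen, monovalent) → 0 H
Totals → C:7, H:6, Cl:1, F:1.
In Hill order: C7H6ClF.

C7H6ClF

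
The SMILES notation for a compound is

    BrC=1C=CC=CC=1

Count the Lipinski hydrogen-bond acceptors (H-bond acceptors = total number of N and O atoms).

N atoms: 0; O atoms: 0.
Lipinski HBA = 0 + 0 = 0.

0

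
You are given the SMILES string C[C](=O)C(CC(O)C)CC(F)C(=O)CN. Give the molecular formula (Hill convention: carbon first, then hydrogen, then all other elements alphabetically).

C10H18FNO3

Walk through each heavy atom and fill implicit hydrogens from standard valence (C 4, N 3, O 2, S 2, halogen 1):
  atom 1: C, bond orders sum to 1 (valence 4) → 3 H
  atom 2: C with explicit H count 0
  atom 3: O, bond orders sum to 2 (valence 2) → 0 H
  atom 4: C, bond orders sum to 3 (valence 4) → 1 H
  atom 5: C, bond orders sum to 2 (valence 4) → 2 H
  atom 6: C, bond orders sum to 3 (valence 4) → 1 H
  atom 7: O, bond orders sum to 1 (valence 2) → 1 H
  atom 8: C, bond orders sum to 1 (valence 4) → 3 H
  atom 9: C, bond orders sum to 2 (valence 4) → 2 H
  atom 10: C, bond orders sum to 3 (valence 4) → 1 H
  atom 11: F (halogen, monovalent) → 0 H
  atom 12: C, bond orders sum to 4 (valence 4) → 0 H
  atom 13: O, bond orders sum to 2 (valence 2) → 0 H
  atom 14: C, bond orders sum to 2 (valence 4) → 2 H
  atom 15: N, bond orders sum to 1 (valence 3) → 2 H
Totals → C:10, H:18, F:1, N:1, O:3.
In Hill order: C10H18FNO3.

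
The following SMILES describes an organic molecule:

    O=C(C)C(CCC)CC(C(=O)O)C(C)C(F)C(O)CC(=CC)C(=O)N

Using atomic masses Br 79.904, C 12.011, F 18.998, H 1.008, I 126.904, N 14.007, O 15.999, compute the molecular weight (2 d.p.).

359.44 g/mol

First, the molecular formula is C18H30FNO5 (counting implicit H from valence).
  C: 18 × 12.011 = 216.198
  F: 1 × 18.998 = 18.998
  H: 30 × 1.008 = 30.240
  N: 1 × 14.007 = 14.007
  O: 5 × 15.999 = 79.995
Sum: 18×12.011 + 1×18.998 + 30×1.008 + 1×14.007 + 5×15.999 = 359.438 → 359.44 g/mol.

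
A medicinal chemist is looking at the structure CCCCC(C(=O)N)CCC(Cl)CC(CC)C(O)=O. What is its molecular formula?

Walk through each heavy atom and fill implicit hydrogens from standard valence (C 4, N 3, O 2, S 2, halogen 1):
  atom 1: C, bond orders sum to 1 (valence 4) → 3 H
  atom 2: C, bond orders sum to 2 (valence 4) → 2 H
  atom 3: C, bond orders sum to 2 (valence 4) → 2 H
  atom 4: C, bond orders sum to 2 (valence 4) → 2 H
  atom 5: C, bond orders sum to 3 (valence 4) → 1 H
  atom 6: C, bond orders sum to 4 (valence 4) → 0 H
  atom 7: O, bond orders sum to 2 (valence 2) → 0 H
  atom 8: N, bond orders sum to 1 (valence 3) → 2 H
  atom 9: C, bond orders sum to 2 (valence 4) → 2 H
  atom 10: C, bond orders sum to 2 (valence 4) → 2 H
  atom 11: C, bond orders sum to 3 (valence 4) → 1 H
  atom 12: Cl (halogen, monovalent) → 0 H
  atom 13: C, bond orders sum to 2 (valence 4) → 2 H
  atom 14: C, bond orders sum to 3 (valence 4) → 1 H
  atom 15: C, bond orders sum to 2 (valence 4) → 2 H
  atom 16: C, bond orders sum to 1 (valence 4) → 3 H
  atom 17: C, bond orders sum to 4 (valence 4) → 0 H
  atom 18: O, bond orders sum to 1 (valence 2) → 1 H
  atom 19: O, bond orders sum to 2 (valence 2) → 0 H
Totals → C:14, H:26, Cl:1, N:1, O:3.

C14H26ClNO3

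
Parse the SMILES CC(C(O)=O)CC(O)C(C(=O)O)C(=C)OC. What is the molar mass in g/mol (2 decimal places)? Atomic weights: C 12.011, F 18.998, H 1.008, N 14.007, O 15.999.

232.23 g/mol

First, the molecular formula is C10H16O6 (counting implicit H from valence).
  C: 10 × 12.011 = 120.110
  H: 16 × 1.008 = 16.128
  O: 6 × 15.999 = 95.994
Sum: 10×12.011 + 16×1.008 + 6×15.999 = 232.232 → 232.23 g/mol.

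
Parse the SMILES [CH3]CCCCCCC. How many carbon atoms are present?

8

Count every carbon token in the SMILES (each C, including those in ring-closure positions and inside branches).
Carbon count: 8.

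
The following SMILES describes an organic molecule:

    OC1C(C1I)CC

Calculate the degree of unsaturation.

1

Molecular formula: C5H9IO.
DoU = (2C + 2 + N − H − X) / 2, where X is the halogen count and O/S are ignored.
    = (2·5 + 2 + 0 − 9 − 1) / 2 = 2 / 2 = 1.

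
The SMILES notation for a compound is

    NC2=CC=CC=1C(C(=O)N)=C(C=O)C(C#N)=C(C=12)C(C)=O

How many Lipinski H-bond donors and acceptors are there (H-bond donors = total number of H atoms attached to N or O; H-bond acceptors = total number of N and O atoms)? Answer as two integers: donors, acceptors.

Donors: find every N or O and count the H atoms it carries.
  atom 1 (N): bond orders sum to 1 → 2 H
  atom 9 (O): bond orders sum to 2 → 0 H
  atom 10 (N): bond orders sum to 1 → 2 H
  atom 13 (O): bond orders sum to 2 → 0 H
  atom 16 (N): bond orders sum to 3 → 0 H
  atom 21 (O): bond orders sum to 2 → 0 H
Lipinski HBD = 4.
Acceptors: N atoms = 3, O atoms = 3 → HBA = 6.

4, 6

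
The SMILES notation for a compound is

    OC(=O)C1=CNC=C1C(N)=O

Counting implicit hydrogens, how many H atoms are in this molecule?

6

Walk through each heavy atom and fill implicit hydrogens from standard valence (C 4, N 3, O 2, S 2, halogen 1):
  atom 1: O, bond orders sum to 1 (valence 2) → 1 H
  atom 2: C, bond orders sum to 4 (valence 4) → 0 H
  atom 3: O, bond orders sum to 2 (valence 2) → 0 H
  atom 4: C, bond orders sum to 4 (valence 4) → 0 H
  atom 5: C, bond orders sum to 3 (valence 4) → 1 H
  atom 6: N, bond orders sum to 2 (valence 3) → 1 H
  atom 7: C, bond orders sum to 3 (valence 4) → 1 H
  atom 8: C, bond orders sum to 4 (valence 4) → 0 H
  atom 9: C, bond orders sum to 4 (valence 4) → 0 H
  atom 10: N, bond orders sum to 1 (valence 3) → 2 H
  atom 11: O, bond orders sum to 2 (valence 2) → 0 H
Total hydrogens: 6.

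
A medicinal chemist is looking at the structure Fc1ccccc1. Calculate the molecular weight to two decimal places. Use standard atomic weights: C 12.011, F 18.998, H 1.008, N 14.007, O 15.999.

First, the molecular formula is C6H5F (counting implicit H from valence).
  C: 6 × 12.011 = 72.066
  F: 1 × 18.998 = 18.998
  H: 5 × 1.008 = 5.040
Sum: 6×12.011 + 1×18.998 + 5×1.008 = 96.104 → 96.10 g/mol.

96.10 g/mol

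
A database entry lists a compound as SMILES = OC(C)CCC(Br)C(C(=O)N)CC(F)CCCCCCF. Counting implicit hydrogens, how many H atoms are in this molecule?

Walk through each heavy atom and fill implicit hydrogens from standard valence (C 4, N 3, O 2, S 2, halogen 1):
  atom 1: O, bond orders sum to 1 (valence 2) → 1 H
  atom 2: C, bond orders sum to 3 (valence 4) → 1 H
  atom 3: C, bond orders sum to 1 (valence 4) → 3 H
  atom 4: C, bond orders sum to 2 (valence 4) → 2 H
  atom 5: C, bond orders sum to 2 (valence 4) → 2 H
  atom 6: C, bond orders sum to 3 (valence 4) → 1 H
  atom 7: Br (halogen, monovalent) → 0 H
  atom 8: C, bond orders sum to 3 (valence 4) → 1 H
  atom 9: C, bond orders sum to 4 (valence 4) → 0 H
  atom 10: O, bond orders sum to 2 (valence 2) → 0 H
  atom 11: N, bond orders sum to 1 (valence 3) → 2 H
  atom 12: C, bond orders sum to 2 (valence 4) → 2 H
  atom 13: C, bond orders sum to 3 (valence 4) → 1 H
  atom 14: F (halogen, monovalent) → 0 H
  atom 15: C, bond orders sum to 2 (valence 4) → 2 H
  atom 16: C, bond orders sum to 2 (valence 4) → 2 H
  atom 17: C, bond orders sum to 2 (valence 4) → 2 H
  atom 18: C, bond orders sum to 2 (valence 4) → 2 H
  atom 19: C, bond orders sum to 2 (valence 4) → 2 H
  atom 20: C, bond orders sum to 2 (valence 4) → 2 H
  atom 21: F (halogen, monovalent) → 0 H
Total hydrogens: 28.

28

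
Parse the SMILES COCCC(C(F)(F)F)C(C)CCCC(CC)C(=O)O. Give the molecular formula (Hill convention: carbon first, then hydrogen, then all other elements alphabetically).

Walk through each heavy atom and fill implicit hydrogens from standard valence (C 4, N 3, O 2, S 2, halogen 1):
  atom 1: C, bond orders sum to 1 (valence 4) → 3 H
  atom 2: O, bond orders sum to 2 (valence 2) → 0 H
  atom 3: C, bond orders sum to 2 (valence 4) → 2 H
  atom 4: C, bond orders sum to 2 (valence 4) → 2 H
  atom 5: C, bond orders sum to 3 (valence 4) → 1 H
  atom 6: C, bond orders sum to 4 (valence 4) → 0 H
  atom 7: F (halogen, monovalent) → 0 H
  atom 8: F (halogen, monovalent) → 0 H
  atom 9: F (halogen, monovalent) → 0 H
  atom 10: C, bond orders sum to 3 (valence 4) → 1 H
  atom 11: C, bond orders sum to 1 (valence 4) → 3 H
  atom 12: C, bond orders sum to 2 (valence 4) → 2 H
  atom 13: C, bond orders sum to 2 (valence 4) → 2 H
  atom 14: C, bond orders sum to 2 (valence 4) → 2 H
  atom 15: C, bond orders sum to 3 (valence 4) → 1 H
  atom 16: C, bond orders sum to 2 (valence 4) → 2 H
  atom 17: C, bond orders sum to 1 (valence 4) → 3 H
  atom 18: C, bond orders sum to 4 (valence 4) → 0 H
  atom 19: O, bond orders sum to 2 (valence 2) → 0 H
  atom 20: O, bond orders sum to 1 (valence 2) → 1 H
Totals → C:14, H:25, F:3, O:3.

C14H25F3O3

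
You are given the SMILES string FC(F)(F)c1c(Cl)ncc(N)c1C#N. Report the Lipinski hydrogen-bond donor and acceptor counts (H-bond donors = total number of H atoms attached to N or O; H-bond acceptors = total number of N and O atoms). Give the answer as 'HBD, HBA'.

2, 3

Donors: find every N or O and count the H atoms it carries.
  atom 8 (N): bond orders sum to 3 → 0 H
  atom 11 (N): bond orders sum to 1 → 2 H
  atom 14 (N): bond orders sum to 3 → 0 H
Lipinski HBD = 2.
Acceptors: N atoms = 3, O atoms = 0 → HBA = 3.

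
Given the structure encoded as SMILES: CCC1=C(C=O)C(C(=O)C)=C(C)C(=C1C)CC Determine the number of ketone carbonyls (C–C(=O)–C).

1

The ketone motif appears at heavy-atom position 8 in the SMILES.
Other groups present: 1 aldehyde.
Ketone count: 1.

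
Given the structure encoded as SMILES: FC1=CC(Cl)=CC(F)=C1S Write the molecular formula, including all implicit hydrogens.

C6H3ClF2S

Walk through each heavy atom and fill implicit hydrogens from standard valence (C 4, N 3, O 2, S 2, halogen 1):
  atom 1: F (halogen, monovalent) → 0 H
  atom 2: C, bond orders sum to 4 (valence 4) → 0 H
  atom 3: C, bond orders sum to 3 (valence 4) → 1 H
  atom 4: C, bond orders sum to 4 (valence 4) → 0 H
  atom 5: Cl (halogen, monovalent) → 0 H
  atom 6: C, bond orders sum to 3 (valence 4) → 1 H
  atom 7: C, bond orders sum to 4 (valence 4) → 0 H
  atom 8: F (halogen, monovalent) → 0 H
  atom 9: C, bond orders sum to 4 (valence 4) → 0 H
  atom 10: S, bond orders sum to 1 (valence 2) → 1 H
Totals → C:6, H:3, Cl:1, F:2, S:1.
In Hill order: C6H3ClF2S.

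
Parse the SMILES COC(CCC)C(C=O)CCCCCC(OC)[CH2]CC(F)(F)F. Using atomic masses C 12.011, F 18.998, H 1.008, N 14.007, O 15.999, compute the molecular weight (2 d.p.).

First, the molecular formula is C17H31F3O3 (counting implicit H from valence).
  C: 17 × 12.011 = 204.187
  F: 3 × 18.998 = 56.994
  H: 31 × 1.008 = 31.248
  O: 3 × 15.999 = 47.997
Sum: 17×12.011 + 3×18.998 + 31×1.008 + 3×15.999 = 340.426 → 340.43 g/mol.

340.43 g/mol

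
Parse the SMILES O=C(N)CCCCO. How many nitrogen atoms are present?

Scan the SMILES for N atoms (remember two-letter symbols like Cl and Br are single atoms).
Nitrogen count: 1.

1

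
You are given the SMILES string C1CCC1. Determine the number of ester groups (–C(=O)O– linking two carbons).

0

Scan the SMILES for the ester motif — none present.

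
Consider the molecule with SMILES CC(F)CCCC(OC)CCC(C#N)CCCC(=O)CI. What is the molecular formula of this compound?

Walk through each heavy atom and fill implicit hydrogens from standard valence (C 4, N 3, O 2, S 2, halogen 1):
  atom 1: C, bond orders sum to 1 (valence 4) → 3 H
  atom 2: C, bond orders sum to 3 (valence 4) → 1 H
  atom 3: F (halogen, monovalent) → 0 H
  atom 4: C, bond orders sum to 2 (valence 4) → 2 H
  atom 5: C, bond orders sum to 2 (valence 4) → 2 H
  atom 6: C, bond orders sum to 2 (valence 4) → 2 H
  atom 7: C, bond orders sum to 3 (valence 4) → 1 H
  atom 8: O, bond orders sum to 2 (valence 2) → 0 H
  atom 9: C, bond orders sum to 1 (valence 4) → 3 H
  atom 10: C, bond orders sum to 2 (valence 4) → 2 H
  atom 11: C, bond orders sum to 2 (valence 4) → 2 H
  atom 12: C, bond orders sum to 3 (valence 4) → 1 H
  atom 13: C, bond orders sum to 4 (valence 4) → 0 H
  atom 14: N, bond orders sum to 3 (valence 3) → 0 H
  atom 15: C, bond orders sum to 2 (valence 4) → 2 H
  atom 16: C, bond orders sum to 2 (valence 4) → 2 H
  atom 17: C, bond orders sum to 2 (valence 4) → 2 H
  atom 18: C, bond orders sum to 4 (valence 4) → 0 H
  atom 19: O, bond orders sum to 2 (valence 2) → 0 H
  atom 20: C, bond orders sum to 2 (valence 4) → 2 H
  atom 21: I (halogen, monovalent) → 0 H
Totals → C:16, H:27, F:1, I:1, N:1, O:2.
In Hill order: C16H27FINO2.

C16H27FINO2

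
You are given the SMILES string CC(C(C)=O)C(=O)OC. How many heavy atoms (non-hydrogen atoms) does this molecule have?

Every atom symbol written in the SMILES (organic subset) is one heavy atom; implicit H are not written.
Heavy atoms by element → C:6, O:3.
Total: 9.

9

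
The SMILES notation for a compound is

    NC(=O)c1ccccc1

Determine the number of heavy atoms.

9

Every atom symbol written in the SMILES (organic subset) is one heavy atom; implicit H are not written.
Heavy atoms by element → C:7, N:1, O:1.
Total: 9.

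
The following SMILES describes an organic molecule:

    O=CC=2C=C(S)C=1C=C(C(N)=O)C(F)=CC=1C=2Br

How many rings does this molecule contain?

2

In SMILES, each pair of matching ring-closure digits denotes one ring-closing bond; the number of such bonds equals the number of independent rings.
Ring-closure bonds here: 2.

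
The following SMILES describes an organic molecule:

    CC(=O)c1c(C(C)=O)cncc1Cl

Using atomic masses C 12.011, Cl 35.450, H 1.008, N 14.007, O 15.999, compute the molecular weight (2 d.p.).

First, the molecular formula is C9H8ClNO2 (counting implicit H from valence).
  C: 9 × 12.011 = 108.099
  Cl: 1 × 35.450 = 35.450
  H: 8 × 1.008 = 8.064
  N: 1 × 14.007 = 14.007
  O: 2 × 15.999 = 31.998
Sum: 9×12.011 + 1×35.450 + 8×1.008 + 1×14.007 + 2×15.999 = 197.618 → 197.62 g/mol.

197.62 g/mol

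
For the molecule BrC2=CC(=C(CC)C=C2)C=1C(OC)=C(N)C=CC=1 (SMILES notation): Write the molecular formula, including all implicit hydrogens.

C15H16BrNO

Walk through each heavy atom and fill implicit hydrogens from standard valence (C 4, N 3, O 2, S 2, halogen 1):
  atom 1: Br (halogen, monovalent) → 0 H
  atom 2: C, bond orders sum to 4 (valence 4) → 0 H
  atom 3: C, bond orders sum to 3 (valence 4) → 1 H
  atom 4: C, bond orders sum to 4 (valence 4) → 0 H
  atom 5: C, bond orders sum to 4 (valence 4) → 0 H
  atom 6: C, bond orders sum to 2 (valence 4) → 2 H
  atom 7: C, bond orders sum to 1 (valence 4) → 3 H
  atom 8: C, bond orders sum to 3 (valence 4) → 1 H
  atom 9: C, bond orders sum to 3 (valence 4) → 1 H
  atom 10: C, bond orders sum to 4 (valence 4) → 0 H
  atom 11: C, bond orders sum to 4 (valence 4) → 0 H
  atom 12: O, bond orders sum to 2 (valence 2) → 0 H
  atom 13: C, bond orders sum to 1 (valence 4) → 3 H
  atom 14: C, bond orders sum to 4 (valence 4) → 0 H
  atom 15: N, bond orders sum to 1 (valence 3) → 2 H
  atom 16: C, bond orders sum to 3 (valence 4) → 1 H
  atom 17: C, bond orders sum to 3 (valence 4) → 1 H
  atom 18: C, bond orders sum to 3 (valence 4) → 1 H
Totals → C:15, H:16, Br:1, N:1, O:1.
In Hill order: C15H16BrNO.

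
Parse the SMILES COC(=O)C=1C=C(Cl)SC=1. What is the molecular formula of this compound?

Walk through each heavy atom and fill implicit hydrogens from standard valence (C 4, N 3, O 2, S 2, halogen 1):
  atom 1: C, bond orders sum to 1 (valence 4) → 3 H
  atom 2: O, bond orders sum to 2 (valence 2) → 0 H
  atom 3: C, bond orders sum to 4 (valence 4) → 0 H
  atom 4: O, bond orders sum to 2 (valence 2) → 0 H
  atom 5: C, bond orders sum to 4 (valence 4) → 0 H
  atom 6: C, bond orders sum to 3 (valence 4) → 1 H
  atom 7: C, bond orders sum to 4 (valence 4) → 0 H
  atom 8: Cl (halogen, monovalent) → 0 H
  atom 9: S, bond orders sum to 2 (valence 2) → 0 H
  atom 10: C, bond orders sum to 3 (valence 4) → 1 H
Totals → C:6, H:5, Cl:1, O:2, S:1.

C6H5ClO2S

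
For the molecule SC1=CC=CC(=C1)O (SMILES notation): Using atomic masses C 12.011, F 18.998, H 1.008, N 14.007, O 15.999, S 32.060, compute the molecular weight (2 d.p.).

First, the molecular formula is C6H6OS (counting implicit H from valence).
  C: 6 × 12.011 = 72.066
  H: 6 × 1.008 = 6.048
  O: 1 × 15.999 = 15.999
  S: 1 × 32.060 = 32.060
Sum: 6×12.011 + 6×1.008 + 1×15.999 + 1×32.060 = 126.173 → 126.17 g/mol.

126.17 g/mol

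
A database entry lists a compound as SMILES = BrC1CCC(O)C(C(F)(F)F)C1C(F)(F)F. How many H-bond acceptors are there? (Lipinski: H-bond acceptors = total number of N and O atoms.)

N atoms: 0; O atoms: 1.
Lipinski HBA = 0 + 1 = 1.

1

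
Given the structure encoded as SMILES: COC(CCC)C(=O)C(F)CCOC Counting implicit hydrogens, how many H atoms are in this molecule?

Walk through each heavy atom and fill implicit hydrogens from standard valence (C 4, N 3, O 2, S 2, halogen 1):
  atom 1: C, bond orders sum to 1 (valence 4) → 3 H
  atom 2: O, bond orders sum to 2 (valence 2) → 0 H
  atom 3: C, bond orders sum to 3 (valence 4) → 1 H
  atom 4: C, bond orders sum to 2 (valence 4) → 2 H
  atom 5: C, bond orders sum to 2 (valence 4) → 2 H
  atom 6: C, bond orders sum to 1 (valence 4) → 3 H
  atom 7: C, bond orders sum to 4 (valence 4) → 0 H
  atom 8: O, bond orders sum to 2 (valence 2) → 0 H
  atom 9: C, bond orders sum to 3 (valence 4) → 1 H
  atom 10: F (halogen, monovalent) → 0 H
  atom 11: C, bond orders sum to 2 (valence 4) → 2 H
  atom 12: C, bond orders sum to 2 (valence 4) → 2 H
  atom 13: O, bond orders sum to 2 (valence 2) → 0 H
  atom 14: C, bond orders sum to 1 (valence 4) → 3 H
Total hydrogens: 19.

19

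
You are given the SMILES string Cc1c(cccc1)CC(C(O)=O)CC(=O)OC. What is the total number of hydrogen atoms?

16

Walk through each heavy atom and fill implicit hydrogens from standard valence (C 4, N 3, O 2, S 2, halogen 1); for lowercase aromatic atoms, an aromatic c carries 1 H when it has two neighbours and 0 H with three, and aromatic n carries 0 H:
  atom 1: C, bond orders sum to 1 (valence 4) → 3 H
  atom 2: aromatic c, 3 neighbours → 0 H
  atom 3: aromatic c, 3 neighbours → 0 H
  atom 4: aromatic c, 2 neighbours → 1 H
  atom 5: aromatic c, 2 neighbours → 1 H
  atom 6: aromatic c, 2 neighbours → 1 H
  atom 7: aromatic c, 2 neighbours → 1 H
  atom 8: C, bond orders sum to 2 (valence 4) → 2 H
  atom 9: C, bond orders sum to 3 (valence 4) → 1 H
  atom 10: C, bond orders sum to 4 (valence 4) → 0 H
  atom 11: O, bond orders sum to 1 (valence 2) → 1 H
  atom 12: O, bond orders sum to 2 (valence 2) → 0 H
  atom 13: C, bond orders sum to 2 (valence 4) → 2 H
  atom 14: C, bond orders sum to 4 (valence 4) → 0 H
  atom 15: O, bond orders sum to 2 (valence 2) → 0 H
  atom 16: O, bond orders sum to 2 (valence 2) → 0 H
  atom 17: C, bond orders sum to 1 (valence 4) → 3 H
Total hydrogens: 16.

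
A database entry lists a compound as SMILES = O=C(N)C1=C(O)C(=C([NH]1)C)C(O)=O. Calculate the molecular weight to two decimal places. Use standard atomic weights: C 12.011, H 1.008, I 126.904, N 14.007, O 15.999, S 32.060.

184.15 g/mol

First, the molecular formula is C7H8N2O4 (counting implicit H from valence).
  C: 7 × 12.011 = 84.077
  H: 8 × 1.008 = 8.064
  N: 2 × 14.007 = 28.014
  O: 4 × 15.999 = 63.996
Sum: 7×12.011 + 8×1.008 + 2×14.007 + 4×15.999 = 184.151 → 184.15 g/mol.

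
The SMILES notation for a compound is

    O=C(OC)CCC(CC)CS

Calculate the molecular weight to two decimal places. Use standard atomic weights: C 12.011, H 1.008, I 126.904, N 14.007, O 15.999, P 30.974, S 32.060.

First, the molecular formula is C8H16O2S (counting implicit H from valence).
  C: 8 × 12.011 = 96.088
  H: 16 × 1.008 = 16.128
  O: 2 × 15.999 = 31.998
  S: 1 × 32.060 = 32.060
Sum: 8×12.011 + 16×1.008 + 2×15.999 + 1×32.060 = 176.274 → 176.27 g/mol.

176.27 g/mol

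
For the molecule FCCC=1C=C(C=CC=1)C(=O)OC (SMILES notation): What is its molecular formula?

Walk through each heavy atom and fill implicit hydrogens from standard valence (C 4, N 3, O 2, S 2, halogen 1):
  atom 1: F (halogen, monovalent) → 0 H
  atom 2: C, bond orders sum to 2 (valence 4) → 2 H
  atom 3: C, bond orders sum to 2 (valence 4) → 2 H
  atom 4: C, bond orders sum to 4 (valence 4) → 0 H
  atom 5: C, bond orders sum to 3 (valence 4) → 1 H
  atom 6: C, bond orders sum to 4 (valence 4) → 0 H
  atom 7: C, bond orders sum to 3 (valence 4) → 1 H
  atom 8: C, bond orders sum to 3 (valence 4) → 1 H
  atom 9: C, bond orders sum to 3 (valence 4) → 1 H
  atom 10: C, bond orders sum to 4 (valence 4) → 0 H
  atom 11: O, bond orders sum to 2 (valence 2) → 0 H
  atom 12: O, bond orders sum to 2 (valence 2) → 0 H
  atom 13: C, bond orders sum to 1 (valence 4) → 3 H
Totals → C:10, H:11, F:1, O:2.
In Hill order: C10H11FO2.

C10H11FO2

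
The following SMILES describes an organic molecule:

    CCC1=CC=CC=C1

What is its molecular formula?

Walk through each heavy atom and fill implicit hydrogens from standard valence (C 4, N 3, O 2, S 2, halogen 1):
  atom 1: C, bond orders sum to 1 (valence 4) → 3 H
  atom 2: C, bond orders sum to 2 (valence 4) → 2 H
  atom 3: C, bond orders sum to 4 (valence 4) → 0 H
  atom 4: C, bond orders sum to 3 (valence 4) → 1 H
  atom 5: C, bond orders sum to 3 (valence 4) → 1 H
  atom 6: C, bond orders sum to 3 (valence 4) → 1 H
  atom 7: C, bond orders sum to 3 (valence 4) → 1 H
  atom 8: C, bond orders sum to 3 (valence 4) → 1 H
Totals → C:8, H:10.
In Hill order: C8H10.

C8H10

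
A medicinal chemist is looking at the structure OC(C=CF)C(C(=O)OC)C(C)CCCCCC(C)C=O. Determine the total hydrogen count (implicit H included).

27

Walk through each heavy atom and fill implicit hydrogens from standard valence (C 4, N 3, O 2, S 2, halogen 1):
  atom 1: O, bond orders sum to 1 (valence 2) → 1 H
  atom 2: C, bond orders sum to 3 (valence 4) → 1 H
  atom 3: C, bond orders sum to 3 (valence 4) → 1 H
  atom 4: C, bond orders sum to 3 (valence 4) → 1 H
  atom 5: F (halogen, monovalent) → 0 H
  atom 6: C, bond orders sum to 3 (valence 4) → 1 H
  atom 7: C, bond orders sum to 4 (valence 4) → 0 H
  atom 8: O, bond orders sum to 2 (valence 2) → 0 H
  atom 9: O, bond orders sum to 2 (valence 2) → 0 H
  atom 10: C, bond orders sum to 1 (valence 4) → 3 H
  atom 11: C, bond orders sum to 3 (valence 4) → 1 H
  atom 12: C, bond orders sum to 1 (valence 4) → 3 H
  atom 13: C, bond orders sum to 2 (valence 4) → 2 H
  atom 14: C, bond orders sum to 2 (valence 4) → 2 H
  atom 15: C, bond orders sum to 2 (valence 4) → 2 H
  atom 16: C, bond orders sum to 2 (valence 4) → 2 H
  atom 17: C, bond orders sum to 2 (valence 4) → 2 H
  atom 18: C, bond orders sum to 3 (valence 4) → 1 H
  atom 19: C, bond orders sum to 1 (valence 4) → 3 H
  atom 20: C, bond orders sum to 3 (valence 4) → 1 H
  atom 21: O, bond orders sum to 2 (valence 2) → 0 H
Total hydrogens: 27.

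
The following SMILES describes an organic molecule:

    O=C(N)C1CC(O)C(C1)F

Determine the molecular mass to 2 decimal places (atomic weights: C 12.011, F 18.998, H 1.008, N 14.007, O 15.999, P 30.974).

First, the molecular formula is C6H10FNO2 (counting implicit H from valence).
  C: 6 × 12.011 = 72.066
  F: 1 × 18.998 = 18.998
  H: 10 × 1.008 = 10.080
  N: 1 × 14.007 = 14.007
  O: 2 × 15.999 = 31.998
Sum: 6×12.011 + 1×18.998 + 10×1.008 + 1×14.007 + 2×15.999 = 147.149 → 147.15 g/mol.

147.15 g/mol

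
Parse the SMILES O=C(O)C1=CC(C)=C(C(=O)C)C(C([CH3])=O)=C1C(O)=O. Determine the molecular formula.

Walk through each heavy atom and fill implicit hydrogens from standard valence (C 4, N 3, O 2, S 2, halogen 1):
  atom 1: O, bond orders sum to 2 (valence 2) → 0 H
  atom 2: C, bond orders sum to 4 (valence 4) → 0 H
  atom 3: O, bond orders sum to 1 (valence 2) → 1 H
  atom 4: C, bond orders sum to 4 (valence 4) → 0 H
  atom 5: C, bond orders sum to 3 (valence 4) → 1 H
  atom 6: C, bond orders sum to 4 (valence 4) → 0 H
  atom 7: C, bond orders sum to 1 (valence 4) → 3 H
  atom 8: C, bond orders sum to 4 (valence 4) → 0 H
  atom 9: C, bond orders sum to 4 (valence 4) → 0 H
  atom 10: O, bond orders sum to 2 (valence 2) → 0 H
  atom 11: C, bond orders sum to 1 (valence 4) → 3 H
  atom 12: C, bond orders sum to 4 (valence 4) → 0 H
  atom 13: C, bond orders sum to 4 (valence 4) → 0 H
  atom 14: C with explicit H count 3
  atom 15: O, bond orders sum to 2 (valence 2) → 0 H
  atom 16: C, bond orders sum to 4 (valence 4) → 0 H
  atom 17: C, bond orders sum to 4 (valence 4) → 0 H
  atom 18: O, bond orders sum to 1 (valence 2) → 1 H
  atom 19: O, bond orders sum to 2 (valence 2) → 0 H
Totals → C:13, H:12, O:6.
In Hill order: C13H12O6.

C13H12O6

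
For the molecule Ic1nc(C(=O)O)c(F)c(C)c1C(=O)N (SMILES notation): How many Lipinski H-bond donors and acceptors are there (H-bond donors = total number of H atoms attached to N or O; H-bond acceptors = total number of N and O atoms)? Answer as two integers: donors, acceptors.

Donors: find every N or O and count the H atoms it carries.
  atom 3 (N): bond orders sum to 3 → 0 H
  atom 6 (O): bond orders sum to 2 → 0 H
  atom 7 (O): bond orders sum to 1 → 1 H
  atom 14 (O): bond orders sum to 2 → 0 H
  atom 15 (N): bond orders sum to 1 → 2 H
Lipinski HBD = 3.
Acceptors: N atoms = 2, O atoms = 3 → HBA = 5.

3, 5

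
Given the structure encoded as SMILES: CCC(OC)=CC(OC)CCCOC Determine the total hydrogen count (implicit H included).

Walk through each heavy atom and fill implicit hydrogens from standard valence (C 4, N 3, O 2, S 2, halogen 1):
  atom 1: C, bond orders sum to 1 (valence 4) → 3 H
  atom 2: C, bond orders sum to 2 (valence 4) → 2 H
  atom 3: C, bond orders sum to 4 (valence 4) → 0 H
  atom 4: O, bond orders sum to 2 (valence 2) → 0 H
  atom 5: C, bond orders sum to 1 (valence 4) → 3 H
  atom 6: C, bond orders sum to 3 (valence 4) → 1 H
  atom 7: C, bond orders sum to 3 (valence 4) → 1 H
  atom 8: O, bond orders sum to 2 (valence 2) → 0 H
  atom 9: C, bond orders sum to 1 (valence 4) → 3 H
  atom 10: C, bond orders sum to 2 (valence 4) → 2 H
  atom 11: C, bond orders sum to 2 (valence 4) → 2 H
  atom 12: C, bond orders sum to 2 (valence 4) → 2 H
  atom 13: O, bond orders sum to 2 (valence 2) → 0 H
  atom 14: C, bond orders sum to 1 (valence 4) → 3 H
Total hydrogens: 22.

22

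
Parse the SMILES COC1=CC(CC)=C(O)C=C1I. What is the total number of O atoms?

2

Scan the SMILES for O atoms (remember two-letter symbols like Cl and Br are single atoms).
Oxygen count: 2.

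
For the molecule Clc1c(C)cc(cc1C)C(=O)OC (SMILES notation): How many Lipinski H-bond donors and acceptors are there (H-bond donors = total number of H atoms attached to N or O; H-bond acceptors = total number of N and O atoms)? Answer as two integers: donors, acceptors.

0, 2

Donors: find every N or O and count the H atoms it carries.
  atom 11 (O): bond orders sum to 2 → 0 H
  atom 12 (O): bond orders sum to 2 → 0 H
Lipinski HBD = 0.
Acceptors: N atoms = 0, O atoms = 2 → HBA = 2.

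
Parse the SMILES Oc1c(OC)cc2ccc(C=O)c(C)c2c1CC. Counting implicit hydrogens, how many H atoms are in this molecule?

16

Walk through each heavy atom and fill implicit hydrogens from standard valence (C 4, N 3, O 2, S 2, halogen 1); for lowercase aromatic atoms, an aromatic c carries 1 H when it has two neighbours and 0 H with three, and aromatic n carries 0 H:
  atom 1: O, bond orders sum to 1 (valence 2) → 1 H
  atom 2: aromatic c, 3 neighbours → 0 H
  atom 3: aromatic c, 3 neighbours → 0 H
  atom 4: O, bond orders sum to 2 (valence 2) → 0 H
  atom 5: C, bond orders sum to 1 (valence 4) → 3 H
  atom 6: aromatic c, 2 neighbours → 1 H
  atom 7: aromatic c, 3 neighbours → 0 H
  atom 8: aromatic c, 2 neighbours → 1 H
  atom 9: aromatic c, 2 neighbours → 1 H
  atom 10: aromatic c, 3 neighbours → 0 H
  atom 11: C, bond orders sum to 3 (valence 4) → 1 H
  atom 12: O, bond orders sum to 2 (valence 2) → 0 H
  atom 13: aromatic c, 3 neighbours → 0 H
  atom 14: C, bond orders sum to 1 (valence 4) → 3 H
  atom 15: aromatic c, 3 neighbours → 0 H
  atom 16: aromatic c, 3 neighbours → 0 H
  atom 17: C, bond orders sum to 2 (valence 4) → 2 H
  atom 18: C, bond orders sum to 1 (valence 4) → 3 H
Total hydrogens: 16.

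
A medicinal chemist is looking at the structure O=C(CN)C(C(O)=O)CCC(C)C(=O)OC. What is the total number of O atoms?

Scan the SMILES for O atoms (remember two-letter symbols like Cl and Br are single atoms).
Oxygen count: 5.

5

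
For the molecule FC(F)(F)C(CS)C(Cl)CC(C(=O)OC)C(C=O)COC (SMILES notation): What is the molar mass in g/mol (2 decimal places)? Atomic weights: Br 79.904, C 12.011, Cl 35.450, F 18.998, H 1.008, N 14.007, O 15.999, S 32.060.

First, the molecular formula is C12H18ClF3O4S (counting implicit H from valence).
  C: 12 × 12.011 = 144.132
  Cl: 1 × 35.450 = 35.450
  F: 3 × 18.998 = 56.994
  H: 18 × 1.008 = 18.144
  O: 4 × 15.999 = 63.996
  S: 1 × 32.060 = 32.060
Sum: 12×12.011 + 1×35.450 + 3×18.998 + 18×1.008 + 4×15.999 + 1×32.060 = 350.776 → 350.78 g/mol.

350.78 g/mol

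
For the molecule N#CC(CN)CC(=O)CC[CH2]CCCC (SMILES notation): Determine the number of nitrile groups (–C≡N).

1

The nitrile motif appears at heavy-atom position 2 in the SMILES.
Other groups present: 1 ketone, 1 primary amine.
Nitrile count: 1.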